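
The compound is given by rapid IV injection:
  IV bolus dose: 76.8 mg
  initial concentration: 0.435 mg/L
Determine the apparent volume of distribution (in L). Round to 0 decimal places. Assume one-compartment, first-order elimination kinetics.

Vd = Dose / C₀ = 76.80 / 0.435 = 176.6 L

177 L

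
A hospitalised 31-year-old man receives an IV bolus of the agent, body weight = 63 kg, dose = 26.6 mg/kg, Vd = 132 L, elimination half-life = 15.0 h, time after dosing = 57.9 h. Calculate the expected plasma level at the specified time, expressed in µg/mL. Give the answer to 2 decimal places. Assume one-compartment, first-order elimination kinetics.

Total dose = 26.6 × 63 = 1676 mg
C₀ = Dose / Vd = 1676 / 132 = 12.70 mg/L
k = ln2 / t½ = 0.693147 / 15.0 = 0.04621 h⁻¹
C = C₀ · e^(−k·t) = 12.70 × e^(−0.04621 × 57.9)
  = 12.70 × 0.06887 = 0.8746 mg/L
(0.8746 mg/L = 0.8746 µg/mL)

0.87 µg/mL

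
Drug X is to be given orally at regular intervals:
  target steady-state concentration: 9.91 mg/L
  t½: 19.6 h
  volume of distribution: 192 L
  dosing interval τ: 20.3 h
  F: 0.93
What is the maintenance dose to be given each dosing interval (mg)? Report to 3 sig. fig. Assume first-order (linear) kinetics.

k = ln2 / t½ = 0.693147 / 19.6 = 0.03536 h⁻¹
CL = k × Vd = 0.03536 × 192 = 6.789 L/h
At steady state, F × (Dose/τ) = Css × CL.
Dose = Css × CL × τ / F = 9.91 × 6.789 × 20.3 / 0.93 = 1469 mg

1470 mg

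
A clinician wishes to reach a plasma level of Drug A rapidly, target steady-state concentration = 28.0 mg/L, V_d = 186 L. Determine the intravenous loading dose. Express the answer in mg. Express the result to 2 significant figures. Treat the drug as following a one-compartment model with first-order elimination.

LD = Css × Vd = 28.0 × 186 = 5208 mg

5200 mg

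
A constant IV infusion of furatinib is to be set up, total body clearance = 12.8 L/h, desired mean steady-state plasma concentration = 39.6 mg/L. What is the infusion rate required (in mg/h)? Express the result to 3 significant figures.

507 mg/h

At steady state, infusion rate R₀ = Css × CL = 39.6 × 12.80 = 506.9 mg/h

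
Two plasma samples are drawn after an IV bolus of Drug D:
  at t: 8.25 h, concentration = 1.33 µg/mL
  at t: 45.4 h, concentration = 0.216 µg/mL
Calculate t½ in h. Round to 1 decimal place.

k = ln(C₁/C₂) / (t₂ − t₁) = ln(1.33/0.216) / (45.4 − 8.25)
  = 1.818 / 37.15 = 0.04894 h⁻¹
t½ = ln2 / k = 0.693147 / 0.04894 = 14.16 h

14.2 h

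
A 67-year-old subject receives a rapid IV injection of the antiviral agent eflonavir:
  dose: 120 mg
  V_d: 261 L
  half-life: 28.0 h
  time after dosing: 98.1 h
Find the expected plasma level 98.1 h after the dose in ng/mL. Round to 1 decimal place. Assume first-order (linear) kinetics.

C₀ = Dose / Vd = 120.0 / 261 = 0.4598 mg/L
k = ln2 / t½ = 0.693147 / 28.0 = 0.02476 h⁻¹
C = C₀ · e^(−k·t) = 0.4598 × e^(−0.02476 × 98.1)
  = 0.4598 × 0.08813 = 0.04052 mg/L
Convert: 0.04052 mg/L × 1000 = 40.52 ng/mL

40.5 ng/mL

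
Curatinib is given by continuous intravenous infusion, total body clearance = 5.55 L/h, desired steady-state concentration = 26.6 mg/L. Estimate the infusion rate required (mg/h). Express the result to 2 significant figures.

150 mg/h

At steady state, infusion rate R₀ = Css × CL = 26.6 × 5.550 = 147.6 mg/h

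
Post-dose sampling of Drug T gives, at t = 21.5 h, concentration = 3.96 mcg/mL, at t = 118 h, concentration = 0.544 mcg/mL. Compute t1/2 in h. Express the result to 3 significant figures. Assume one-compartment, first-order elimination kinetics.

33.7 h

k = ln(C₁/C₂) / (t₂ − t₁) = ln(3.96/0.544) / (118 − 21.5)
  = 1.985 / 96.50 = 0.02057 h⁻¹
t½ = ln2 / k = 0.693147 / 0.02057 = 33.70 h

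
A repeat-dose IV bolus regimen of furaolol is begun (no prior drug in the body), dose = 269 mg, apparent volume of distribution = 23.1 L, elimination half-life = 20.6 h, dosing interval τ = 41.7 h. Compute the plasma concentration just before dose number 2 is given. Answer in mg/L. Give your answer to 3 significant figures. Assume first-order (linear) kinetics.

2.86 mg/L

C₀ per dose = Dose / Vd = 269 / 23.1 = 11.65 mg/L
k = ln2 / t½ = 0.693147 / 20.6 = 0.03365 h⁻¹
Fraction remaining after one interval: r = e^(−kτ) = e^(−0.03365 × 41.7) = 0.2458
Before dose 2, 1 dose has been given (aged 1τ).
C_trough = C₀ × r = 11.65 × 0.2458 = 2.864 mg/L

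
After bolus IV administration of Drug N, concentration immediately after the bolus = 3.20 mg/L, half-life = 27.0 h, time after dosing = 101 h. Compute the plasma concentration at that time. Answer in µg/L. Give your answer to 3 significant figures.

k = ln2 / t½ = 0.693147 / 27.0 = 0.02567 h⁻¹
C = C₀ · e^(−k·t) = 3.200 × e^(−0.02567 × 101)
  = 3.200 × 0.07482 = 0.2394 mg/L
Convert: 0.2394 mg/L × 1000 = 239.4 µg/L

239 µg/L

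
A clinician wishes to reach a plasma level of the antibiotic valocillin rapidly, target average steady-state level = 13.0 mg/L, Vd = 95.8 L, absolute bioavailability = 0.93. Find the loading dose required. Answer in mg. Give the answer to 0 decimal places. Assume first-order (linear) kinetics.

LD = Css × Vd / F = 13.0 × 95.8 / 0.93 = 1339 mg

1339 mg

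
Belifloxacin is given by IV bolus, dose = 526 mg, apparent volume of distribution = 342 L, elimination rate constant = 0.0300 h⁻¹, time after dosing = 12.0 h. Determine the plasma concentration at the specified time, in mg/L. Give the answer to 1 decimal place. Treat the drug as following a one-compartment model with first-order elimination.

1.1 mg/L

C₀ = Dose / Vd = 526.0 / 342 = 1.538 mg/L
C = C₀ · e^(−k·t) = 1.538 × e^(−0.03000 × 12.0)
  = 1.538 × 0.6977 = 1.073 mg/L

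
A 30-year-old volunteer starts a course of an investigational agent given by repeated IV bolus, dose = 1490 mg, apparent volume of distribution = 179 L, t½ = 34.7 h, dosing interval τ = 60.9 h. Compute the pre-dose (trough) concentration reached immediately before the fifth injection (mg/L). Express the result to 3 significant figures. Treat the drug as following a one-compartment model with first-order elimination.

C₀ per dose = Dose / Vd = 1490 / 179 = 8.324 mg/L
k = ln2 / t½ = 0.693147 / 34.7 = 0.01998 h⁻¹
Fraction remaining after one interval: r = e^(−kτ) = e^(−0.01998 × 60.9) = 0.2962
Before dose 5, 4 doses have been given (aged 1τ, 2τ, 3τ, 4τ).
C_trough = C₀ × (r + r² + … + r^4) = C₀ × r(1−r^4)/(1−r)
        = 8.324 × 0.2962 × (1 − 0.007697) / (1 − 0.2962) = 3.476 mg/L

3.48 mg/L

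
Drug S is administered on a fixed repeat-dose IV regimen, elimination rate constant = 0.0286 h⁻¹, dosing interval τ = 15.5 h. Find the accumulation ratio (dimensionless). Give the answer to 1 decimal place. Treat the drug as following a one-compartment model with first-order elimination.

e^(−kτ) = e^(−0.02860 × 15.5) = 0.6419
Accumulation ratio R = 1 / (1 − e^(−kτ)) = 1 / (1 − 0.6419) = 2.793

2.8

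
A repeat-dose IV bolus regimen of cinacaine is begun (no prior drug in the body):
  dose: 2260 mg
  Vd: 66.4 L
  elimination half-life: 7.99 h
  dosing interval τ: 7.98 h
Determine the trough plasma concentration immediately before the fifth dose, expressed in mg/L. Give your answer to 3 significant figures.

32.0 mg/L

C₀ per dose = Dose / Vd = 2260 / 66.4 = 34.04 mg/L
k = ln2 / t½ = 0.693147 / 7.99 = 0.08675 h⁻¹
Fraction remaining after one interval: r = e^(−kτ) = e^(−0.08675 × 7.98) = 0.5004
Before dose 5, 4 doses have been given (aged 1τ, 2τ, 3τ, 4τ).
C_trough = C₀ × (r + r² + … + r^4) = C₀ × r(1−r^4)/(1−r)
        = 34.04 × 0.5004 × (1 − 0.06270) / (1 − 0.5004) = 31.96 mg/L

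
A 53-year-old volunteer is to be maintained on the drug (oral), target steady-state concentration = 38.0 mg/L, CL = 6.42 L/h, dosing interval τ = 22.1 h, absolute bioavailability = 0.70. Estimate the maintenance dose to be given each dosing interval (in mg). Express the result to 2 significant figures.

7700 mg

At steady state, F × (Dose/τ) = Css × CL.
Dose = Css × CL × τ / F = 38.0 × 6.420 × 22.1 / 0.70 = 7702 mg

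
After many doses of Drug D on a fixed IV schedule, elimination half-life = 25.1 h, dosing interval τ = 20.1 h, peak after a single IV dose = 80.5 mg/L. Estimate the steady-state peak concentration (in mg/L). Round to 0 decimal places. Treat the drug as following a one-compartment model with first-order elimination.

189 mg/L

k = ln2 / t½ = 0.693147 / 25.1 = 0.02762 h⁻¹
e^(−kτ) = e^(−0.02762 × 20.1) = 0.5740
Accumulation ratio R = 1 / (1 − e^(−kτ)) = 1 / (1 − 0.5740) = 2.347
Steady-state peak = C₀ × R = 80.5 × 2.347 = 188.9 mg/L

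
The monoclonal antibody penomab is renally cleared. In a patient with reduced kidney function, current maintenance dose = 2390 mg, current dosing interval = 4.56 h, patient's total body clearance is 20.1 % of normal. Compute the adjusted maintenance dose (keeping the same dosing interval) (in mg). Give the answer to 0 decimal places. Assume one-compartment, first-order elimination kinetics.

To keep the same average steady-state level, dosing rate must scale with clearance.
CL ratio = 20.1 / 100 = 0.2010
New dose (same interval) = 2390 × 0.2010 = 480.4 mg

480 mg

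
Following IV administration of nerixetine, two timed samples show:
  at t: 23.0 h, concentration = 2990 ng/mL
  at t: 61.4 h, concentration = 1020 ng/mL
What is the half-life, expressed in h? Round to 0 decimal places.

k = ln(C₁/C₂) / (t₂ − t₁) = ln(2990/1020) / (61.4 − 23.0)
  = 1.075 / 38.40 = 0.02799 h⁻¹
t½ = ln2 / k = 0.693147 / 0.02799 = 24.76 h

25 h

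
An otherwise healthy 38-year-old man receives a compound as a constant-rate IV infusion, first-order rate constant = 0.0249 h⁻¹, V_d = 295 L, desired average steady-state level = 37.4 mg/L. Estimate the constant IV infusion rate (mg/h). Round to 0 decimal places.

CL = k × Vd = 0.02490 × 295 = 7.346 L/h
At steady state, infusion rate R₀ = Css × CL = 37.4 × 7.346 = 274.7 mg/h

275 mg/h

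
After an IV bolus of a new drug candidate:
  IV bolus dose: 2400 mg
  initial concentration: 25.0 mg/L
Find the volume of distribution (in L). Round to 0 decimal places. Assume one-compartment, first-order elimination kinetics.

Vd = Dose / C₀ = 2400 / 25.0 = 96.00 L

96 L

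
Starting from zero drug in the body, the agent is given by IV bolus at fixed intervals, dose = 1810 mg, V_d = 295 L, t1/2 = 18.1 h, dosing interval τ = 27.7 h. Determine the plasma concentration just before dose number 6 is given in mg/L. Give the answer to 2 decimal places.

3.23 mg/L

C₀ per dose = Dose / Vd = 1810 / 295 = 6.136 mg/L
k = ln2 / t½ = 0.693147 / 18.1 = 0.03830 h⁻¹
Fraction remaining after one interval: r = e^(−kτ) = e^(−0.03830 × 27.7) = 0.3461
Before dose 6, 5 doses have been given (aged 1τ, 2τ, 3τ, 4τ, 5τ).
C_trough = C₀ × (r + r² + … + r^5) = C₀ × r(1−r^5)/(1−r)
        = 6.136 × 0.3461 × (1 − 0.004966) / (1 − 0.3461) = 3.232 mg/L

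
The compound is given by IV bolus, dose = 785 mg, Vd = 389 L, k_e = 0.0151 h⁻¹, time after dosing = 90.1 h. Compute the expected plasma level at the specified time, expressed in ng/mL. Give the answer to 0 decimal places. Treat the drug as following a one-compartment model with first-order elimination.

518 ng/mL

C₀ = Dose / Vd = 785.0 / 389 = 2.018 mg/L
C = C₀ · e^(−k·t) = 2.018 × e^(−0.01510 × 90.1)
  = 2.018 × 0.2565 = 0.5176 mg/L
Convert: 0.5176 mg/L × 1000 = 517.6 ng/mL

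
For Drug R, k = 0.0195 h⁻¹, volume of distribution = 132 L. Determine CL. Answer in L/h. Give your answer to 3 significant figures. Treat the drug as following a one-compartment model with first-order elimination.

2.57 L/h

CL = k × Vd = 0.0195 × 132 = 2.574 L/h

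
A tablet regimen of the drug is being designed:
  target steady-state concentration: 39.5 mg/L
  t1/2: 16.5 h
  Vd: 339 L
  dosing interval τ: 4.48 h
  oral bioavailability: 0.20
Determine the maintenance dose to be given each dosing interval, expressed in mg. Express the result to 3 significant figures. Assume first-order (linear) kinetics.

k = ln2 / t½ = 0.693147 / 16.5 = 0.04201 h⁻¹
CL = k × Vd = 0.04201 × 339 = 14.24 L/h
At steady state, F × (Dose/τ) = Css × CL.
Dose = Css × CL × τ / F = 39.5 × 14.24 × 4.48 / 0.20 = 12600 mg

12600 mg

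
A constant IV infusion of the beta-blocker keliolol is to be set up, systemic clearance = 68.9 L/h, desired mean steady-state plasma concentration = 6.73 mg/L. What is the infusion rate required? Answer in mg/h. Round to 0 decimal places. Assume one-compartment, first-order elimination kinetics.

464 mg/h

At steady state, infusion rate R₀ = Css × CL = 6.73 × 68.90 = 463.7 mg/h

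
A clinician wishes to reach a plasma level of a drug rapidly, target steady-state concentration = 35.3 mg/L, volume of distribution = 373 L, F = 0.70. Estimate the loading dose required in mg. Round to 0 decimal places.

18810 mg

LD = Css × Vd / F = 35.3 × 373 / 0.70 = 18810 mg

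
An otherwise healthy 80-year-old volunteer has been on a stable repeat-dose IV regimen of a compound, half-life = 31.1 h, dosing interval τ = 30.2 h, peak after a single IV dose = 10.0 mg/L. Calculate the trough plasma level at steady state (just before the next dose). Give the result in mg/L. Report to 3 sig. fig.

10.4 mg/L

k = ln2 / t½ = 0.693147 / 31.1 = 0.02229 h⁻¹
e^(−kτ) = e^(−0.02229 × 30.2) = 0.5101
Accumulation ratio R = 1 / (1 − e^(−kτ)) = 1 / (1 − 0.5101) = 2.041
Steady-state trough = C₀ × R × e^(−kτ) = 10.0 × 2.041 × 0.5101 = 10.41 mg/L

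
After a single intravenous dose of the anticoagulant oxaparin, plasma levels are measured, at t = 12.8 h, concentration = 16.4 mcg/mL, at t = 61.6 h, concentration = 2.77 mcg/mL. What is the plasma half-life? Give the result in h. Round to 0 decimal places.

19 h

k = ln(C₁/C₂) / (t₂ − t₁) = ln(16.4/2.77) / (61.6 − 12.8)
  = 1.778 / 48.80 = 0.03643 h⁻¹
t½ = ln2 / k = 0.693147 / 0.03643 = 19.03 h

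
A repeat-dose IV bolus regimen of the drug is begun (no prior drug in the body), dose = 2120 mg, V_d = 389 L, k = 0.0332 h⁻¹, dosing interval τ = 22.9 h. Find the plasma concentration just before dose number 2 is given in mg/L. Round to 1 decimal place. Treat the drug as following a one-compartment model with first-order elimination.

2.5 mg/L

C₀ per dose = Dose / Vd = 2120 / 389 = 5.450 mg/L
Fraction remaining after one interval: r = e^(−kτ) = e^(−0.03320 × 22.9) = 0.4675
Before dose 2, 1 dose has been given (aged 1τ).
C_trough = C₀ × r = 5.450 × 0.4675 = 2.548 mg/L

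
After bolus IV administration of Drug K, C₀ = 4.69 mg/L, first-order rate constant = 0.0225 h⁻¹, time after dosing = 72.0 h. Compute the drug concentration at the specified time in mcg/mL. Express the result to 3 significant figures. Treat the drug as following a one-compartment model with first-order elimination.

0.928 mcg/mL

C = C₀ · e^(−k·t) = 4.690 × e^(−0.02250 × 72.0)
  = 4.690 × 0.1979 = 0.9282 mg/L
(0.9282 mg/L = 0.9282 mcg/mL)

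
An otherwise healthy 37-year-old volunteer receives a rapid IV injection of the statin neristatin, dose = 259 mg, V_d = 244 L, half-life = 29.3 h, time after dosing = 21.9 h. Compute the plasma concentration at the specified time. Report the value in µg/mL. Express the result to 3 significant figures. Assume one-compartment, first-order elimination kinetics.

0.632 µg/mL

C₀ = Dose / Vd = 259.0 / 244 = 1.061 mg/L
k = ln2 / t½ = 0.693147 / 29.3 = 0.02366 h⁻¹
C = C₀ · e^(−k·t) = 1.061 × e^(−0.02366 × 21.9)
  = 1.061 × 0.5956 = 0.6319 mg/L
(0.6319 mg/L = 0.6319 µg/mL)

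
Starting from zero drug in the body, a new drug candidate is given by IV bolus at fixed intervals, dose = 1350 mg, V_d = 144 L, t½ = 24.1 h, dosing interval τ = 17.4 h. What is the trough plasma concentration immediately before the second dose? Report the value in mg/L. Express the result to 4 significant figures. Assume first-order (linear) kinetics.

C₀ per dose = Dose / Vd = 1350 / 144 = 9.375 mg/L
k = ln2 / t½ = 0.693147 / 24.1 = 0.02876 h⁻¹
Fraction remaining after one interval: r = e^(−kτ) = e^(−0.02876 × 17.4) = 0.6063
Before dose 2, 1 dose has been given (aged 1τ).
C_trough = C₀ × r = 9.375 × 0.6063 = 5.684 mg/L

5.684 mg/L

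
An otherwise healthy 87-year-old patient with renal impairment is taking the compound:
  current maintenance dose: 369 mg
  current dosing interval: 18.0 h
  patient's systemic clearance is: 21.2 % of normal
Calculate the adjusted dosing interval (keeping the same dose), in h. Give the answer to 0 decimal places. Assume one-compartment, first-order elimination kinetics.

To keep the same average steady-state level, dosing rate must scale with clearance.
CL ratio = 21.2 / 100 = 0.2120
New interval (same dose) = 18.0 / 0.2120 = 84.91 h

85 h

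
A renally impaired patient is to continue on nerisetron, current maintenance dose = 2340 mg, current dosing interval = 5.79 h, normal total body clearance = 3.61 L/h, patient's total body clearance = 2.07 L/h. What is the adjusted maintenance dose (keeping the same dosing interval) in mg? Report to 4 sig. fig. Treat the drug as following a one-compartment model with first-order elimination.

1342 mg

To keep the same average steady-state level, dosing rate must scale with clearance.
CL ratio = 2.07 / 3.61 = 0.5734
New dose (same interval) = 2340 × 0.5734 = 1342 mg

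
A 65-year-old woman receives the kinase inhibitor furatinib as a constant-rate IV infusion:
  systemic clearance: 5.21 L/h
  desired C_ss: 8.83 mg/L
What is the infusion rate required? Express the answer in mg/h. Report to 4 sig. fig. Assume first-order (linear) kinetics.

At steady state, infusion rate R₀ = Css × CL = 8.83 × 5.210 = 46.00 mg/h

46.00 mg/h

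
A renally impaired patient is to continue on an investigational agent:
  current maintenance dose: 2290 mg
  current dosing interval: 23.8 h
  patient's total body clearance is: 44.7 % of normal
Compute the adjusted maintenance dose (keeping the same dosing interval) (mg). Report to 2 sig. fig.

To keep the same average steady-state level, dosing rate must scale with clearance.
CL ratio = 44.7 / 100 = 0.4470
New dose (same interval) = 2290 × 0.4470 = 1024 mg

1000 mg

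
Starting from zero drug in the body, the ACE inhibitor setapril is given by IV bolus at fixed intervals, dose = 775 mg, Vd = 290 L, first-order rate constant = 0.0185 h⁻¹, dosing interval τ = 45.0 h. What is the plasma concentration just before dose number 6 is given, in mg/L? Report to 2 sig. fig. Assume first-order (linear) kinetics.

2.0 mg/L

C₀ per dose = Dose / Vd = 775 / 290 = 2.672 mg/L
Fraction remaining after one interval: r = e^(−kτ) = e^(−0.01850 × 45.0) = 0.4350
Before dose 6, 5 doses have been given (aged 1τ, 2τ, 3τ, 4τ, 5τ).
C_trough = C₀ × (r + r² + … + r^5) = C₀ × r(1−r^5)/(1−r)
        = 2.672 × 0.4350 × (1 − 0.01558) / (1 − 0.4350) = 2.025 mg/L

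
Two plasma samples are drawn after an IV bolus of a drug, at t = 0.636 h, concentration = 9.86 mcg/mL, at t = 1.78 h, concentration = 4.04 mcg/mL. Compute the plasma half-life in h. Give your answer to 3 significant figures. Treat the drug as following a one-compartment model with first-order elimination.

0.889 h

k = ln(C₁/C₂) / (t₂ − t₁) = ln(9.86/4.04) / (1.78 − 0.636)
  = 0.8922 / 1.144 = 0.7799 h⁻¹
t½ = ln2 / k = 0.693147 / 0.7799 = 0.8888 h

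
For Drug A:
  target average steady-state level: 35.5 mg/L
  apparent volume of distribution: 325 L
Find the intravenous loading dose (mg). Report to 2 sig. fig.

LD = Css × Vd = 35.5 × 325 = 11540 mg

12000 mg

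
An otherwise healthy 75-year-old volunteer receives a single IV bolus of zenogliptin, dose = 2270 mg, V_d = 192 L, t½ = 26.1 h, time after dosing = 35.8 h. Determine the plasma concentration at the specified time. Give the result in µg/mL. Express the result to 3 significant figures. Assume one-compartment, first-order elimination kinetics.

C₀ = Dose / Vd = 2270 / 192 = 11.82 mg/L
k = ln2 / t½ = 0.693147 / 26.1 = 0.02656 h⁻¹
C = C₀ · e^(−k·t) = 11.82 × e^(−0.02656 × 35.8)
  = 11.82 × 0.3864 = 4.567 mg/L
(4.567 mg/L = 4.567 µg/mL)

4.57 µg/mL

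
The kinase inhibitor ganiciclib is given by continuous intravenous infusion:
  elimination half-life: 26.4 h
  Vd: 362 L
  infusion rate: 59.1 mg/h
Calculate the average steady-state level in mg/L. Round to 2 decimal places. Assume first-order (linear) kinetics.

6.22 mg/L

k = ln2 / t½ = 0.693147 / 26.4 = 0.02626 h⁻¹
CL = k × Vd = 0.02626 × 362 = 9.506 L/h
At steady state Css = R₀ / CL = 59.1 / 9.506 = 6.217 mg/L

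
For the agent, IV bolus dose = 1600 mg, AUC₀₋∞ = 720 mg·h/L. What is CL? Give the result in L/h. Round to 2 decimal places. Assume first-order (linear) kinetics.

CL = Dose / AUC = 1600 / 720 = 2.222 L/h

2.22 L/h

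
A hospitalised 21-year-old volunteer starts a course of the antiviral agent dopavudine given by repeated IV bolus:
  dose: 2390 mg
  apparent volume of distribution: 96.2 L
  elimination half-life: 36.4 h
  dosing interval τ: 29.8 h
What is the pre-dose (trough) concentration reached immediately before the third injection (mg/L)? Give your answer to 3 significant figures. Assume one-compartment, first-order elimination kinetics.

22.1 mg/L

C₀ per dose = Dose / Vd = 2390 / 96.2 = 24.84 mg/L
k = ln2 / t½ = 0.693147 / 36.4 = 0.01904 h⁻¹
Fraction remaining after one interval: r = e^(−kτ) = e^(−0.01904 × 29.8) = 0.5670
Before dose 3, 2 doses have been given (aged 1τ, 2τ).
C_trough = C₀ × (r + r²) = 24.84 × (0.5670 + 0.3215) = 22.07 mg/L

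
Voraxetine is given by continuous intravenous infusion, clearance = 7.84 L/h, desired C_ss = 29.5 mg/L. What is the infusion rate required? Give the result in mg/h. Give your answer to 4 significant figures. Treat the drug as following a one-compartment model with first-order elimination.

At steady state, infusion rate R₀ = Css × CL = 29.5 × 7.840 = 231.3 mg/h

231.3 mg/h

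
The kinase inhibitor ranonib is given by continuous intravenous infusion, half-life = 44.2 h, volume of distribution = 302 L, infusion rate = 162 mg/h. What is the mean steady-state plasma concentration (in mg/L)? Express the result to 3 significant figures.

34.2 mg/L

k = ln2 / t½ = 0.693147 / 44.2 = 0.01568 h⁻¹
CL = k × Vd = 0.01568 × 302 = 4.735 L/h
At steady state Css = R₀ / CL = 162 / 4.735 = 34.21 mg/L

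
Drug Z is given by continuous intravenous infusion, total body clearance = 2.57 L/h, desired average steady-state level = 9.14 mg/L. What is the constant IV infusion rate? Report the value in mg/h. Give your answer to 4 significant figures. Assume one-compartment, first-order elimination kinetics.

At steady state, infusion rate R₀ = Css × CL = 9.14 × 2.570 = 23.49 mg/h

23.49 mg/h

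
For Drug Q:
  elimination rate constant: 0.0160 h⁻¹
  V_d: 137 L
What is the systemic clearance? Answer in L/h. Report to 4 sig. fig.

CL = k × Vd = 0.0160 × 137 = 2.192 L/h

2.192 L/h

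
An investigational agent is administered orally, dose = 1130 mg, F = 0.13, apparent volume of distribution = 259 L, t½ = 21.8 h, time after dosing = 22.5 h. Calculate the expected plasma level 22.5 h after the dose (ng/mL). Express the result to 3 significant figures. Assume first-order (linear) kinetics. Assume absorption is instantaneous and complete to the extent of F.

277 ng/mL

Amount reaching circulation = F × Dose = 0.13 × 1130 = 146.9 mg
C₀ = F·Dose / Vd = 146.9 / 259 = 0.5672 mg/L
k = ln2 / t½ = 0.693147 / 21.8 = 0.03180 h⁻¹
C = C₀ · e^(−k·t) = 0.5672 × e^(−0.03180 × 22.5)
  = 0.5672 × 0.4889 = 0.2773 mg/L
Convert: 0.2773 mg/L × 1000 = 277.3 ng/mL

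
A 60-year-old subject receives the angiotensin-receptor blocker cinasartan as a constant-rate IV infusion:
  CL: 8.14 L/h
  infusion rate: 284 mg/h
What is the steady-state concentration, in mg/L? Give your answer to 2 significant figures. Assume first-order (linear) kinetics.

At steady state Css = R₀ / CL = 284 / 8.140 = 34.89 mg/L

35 mg/L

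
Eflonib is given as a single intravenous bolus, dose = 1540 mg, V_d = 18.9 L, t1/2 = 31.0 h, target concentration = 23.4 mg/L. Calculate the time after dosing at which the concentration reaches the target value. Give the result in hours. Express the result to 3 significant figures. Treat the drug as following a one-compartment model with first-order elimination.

55.8 h

C₀ = Dose / Vd = 1540 / 18.9 = 81.48 mg/L
k = ln2 / t½ = 0.693147 / 31.0 = 0.02236 h⁻¹
t = ln(C₀ / C) / k = ln(81.48 / 23.4) / 0.02236
  = ln(3.482) / 0.02236 = 1.248 / 0.02236 = 55.81 h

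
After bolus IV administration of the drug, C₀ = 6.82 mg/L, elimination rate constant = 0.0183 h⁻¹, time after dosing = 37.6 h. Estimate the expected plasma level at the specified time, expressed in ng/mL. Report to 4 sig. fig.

C = C₀ · e^(−k·t) = 6.820 × e^(−0.01830 × 37.6)
  = 6.820 × 0.5025 = 3.427 mg/L
Convert: 3.427 mg/L × 1000 = 3427 ng/mL

3427 ng/mL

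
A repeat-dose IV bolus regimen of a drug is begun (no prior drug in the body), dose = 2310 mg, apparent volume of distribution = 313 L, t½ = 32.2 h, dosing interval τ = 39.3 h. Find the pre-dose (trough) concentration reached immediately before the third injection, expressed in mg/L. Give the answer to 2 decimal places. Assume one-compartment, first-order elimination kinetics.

4.53 mg/L

C₀ per dose = Dose / Vd = 2310 / 313 = 7.380 mg/L
k = ln2 / t½ = 0.693147 / 32.2 = 0.02153 h⁻¹
Fraction remaining after one interval: r = e^(−kτ) = e^(−0.02153 × 39.3) = 0.4291
Before dose 3, 2 doses have been given (aged 1τ, 2τ).
C_trough = C₀ × (r + r²) = 7.380 × (0.4291 + 0.1841) = 4.525 mg/L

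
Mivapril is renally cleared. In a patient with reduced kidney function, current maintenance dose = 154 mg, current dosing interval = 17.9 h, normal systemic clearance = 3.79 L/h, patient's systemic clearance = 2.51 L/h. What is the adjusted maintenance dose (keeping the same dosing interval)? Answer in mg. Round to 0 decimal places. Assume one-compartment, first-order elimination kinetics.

102 mg

To keep the same average steady-state level, dosing rate must scale with clearance.
CL ratio = 2.51 / 3.79 = 0.6623
New dose (same interval) = 154 × 0.6623 = 102.0 mg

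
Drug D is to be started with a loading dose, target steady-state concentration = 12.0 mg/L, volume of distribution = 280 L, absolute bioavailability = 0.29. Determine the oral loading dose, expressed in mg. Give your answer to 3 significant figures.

LD = Css × Vd / F = 12.0 × 280 / 0.29 = 11590 mg

11600 mg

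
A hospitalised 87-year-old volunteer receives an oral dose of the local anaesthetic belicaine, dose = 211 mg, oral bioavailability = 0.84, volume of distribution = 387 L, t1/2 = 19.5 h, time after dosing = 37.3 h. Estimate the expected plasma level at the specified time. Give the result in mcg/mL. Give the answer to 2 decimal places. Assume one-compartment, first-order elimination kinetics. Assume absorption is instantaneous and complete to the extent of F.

Amount reaching circulation = F × Dose = 0.84 × 211.0 = 177.2 mg
C₀ = F·Dose / Vd = 177.2 / 387 = 0.4579 mg/L
k = ln2 / t½ = 0.693147 / 19.5 = 0.03555 h⁻¹
C = C₀ · e^(−k·t) = 0.4579 × e^(−0.03555 × 37.3)
  = 0.4579 × 0.2655 = 0.1216 mg/L
(0.1216 mg/L = 0.1216 mcg/mL)

0.12 mcg/mL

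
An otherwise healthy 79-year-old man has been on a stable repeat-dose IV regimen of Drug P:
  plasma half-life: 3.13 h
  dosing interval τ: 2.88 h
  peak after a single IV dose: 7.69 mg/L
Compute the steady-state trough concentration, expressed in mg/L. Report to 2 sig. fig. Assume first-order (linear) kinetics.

k = ln2 / t½ = 0.693147 / 3.13 = 0.2215 h⁻¹
e^(−kτ) = e^(−0.2215 × 2.88) = 0.5284
Accumulation ratio R = 1 / (1 − e^(−kτ)) = 1 / (1 − 0.5284) = 2.120
Steady-state trough = C₀ × R × e^(−kτ) = 7.69 × 2.120 × 0.5284 = 8.614 mg/L

8.6 mg/L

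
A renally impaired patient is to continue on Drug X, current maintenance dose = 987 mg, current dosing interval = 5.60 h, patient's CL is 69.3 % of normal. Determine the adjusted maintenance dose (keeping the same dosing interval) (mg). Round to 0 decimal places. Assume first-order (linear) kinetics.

684 mg

To keep the same average steady-state level, dosing rate must scale with clearance.
CL ratio = 69.3 / 100 = 0.6930
New dose (same interval) = 987 × 0.6930 = 684.0 mg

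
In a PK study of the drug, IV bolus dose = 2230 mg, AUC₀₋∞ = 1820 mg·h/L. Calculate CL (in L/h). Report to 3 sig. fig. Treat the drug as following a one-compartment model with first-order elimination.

1.23 L/h

CL = Dose / AUC = 2230 / 1820 = 1.225 L/h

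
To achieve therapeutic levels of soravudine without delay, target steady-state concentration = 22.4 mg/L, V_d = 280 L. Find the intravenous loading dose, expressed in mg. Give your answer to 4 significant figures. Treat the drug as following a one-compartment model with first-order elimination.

LD = Css × Vd = 22.4 × 280 = 6272 mg

6272 mg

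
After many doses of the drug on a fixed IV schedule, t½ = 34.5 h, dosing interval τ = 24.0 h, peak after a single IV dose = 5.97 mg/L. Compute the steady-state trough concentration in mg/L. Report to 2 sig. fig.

k = ln2 / t½ = 0.693147 / 34.5 = 0.02009 h⁻¹
e^(−kτ) = e^(−0.02009 × 24.0) = 0.6174
Accumulation ratio R = 1 / (1 − e^(−kτ)) = 1 / (1 − 0.6174) = 2.614
Steady-state trough = C₀ × R × e^(−kτ) = 5.97 × 2.614 × 0.6174 = 9.635 mg/L

9.6 mg/L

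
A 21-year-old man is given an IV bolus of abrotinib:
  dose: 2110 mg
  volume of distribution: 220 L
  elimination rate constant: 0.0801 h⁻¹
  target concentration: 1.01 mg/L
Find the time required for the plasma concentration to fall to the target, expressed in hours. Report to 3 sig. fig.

28.1 h

C₀ = Dose / Vd = 2110 / 220 = 9.591 mg/L
t = ln(C₀ / C) / k = ln(9.591 / 1.01) / 0.08010
  = ln(9.496) / 0.08010 = 2.251 / 0.08010 = 28.10 h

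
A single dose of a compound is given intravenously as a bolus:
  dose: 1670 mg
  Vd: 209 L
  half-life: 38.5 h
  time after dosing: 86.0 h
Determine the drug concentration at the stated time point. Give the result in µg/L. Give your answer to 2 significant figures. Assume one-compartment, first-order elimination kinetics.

1700 µg/L

C₀ = Dose / Vd = 1670 / 209 = 7.990 mg/L
k = ln2 / t½ = 0.693147 / 38.5 = 0.01800 h⁻¹
C = C₀ · e^(−k·t) = 7.990 × e^(−0.01800 × 86.0)
  = 7.990 × 0.2127 = 1.699 mg/L
Convert: 1.699 mg/L × 1000 = 1699 µg/L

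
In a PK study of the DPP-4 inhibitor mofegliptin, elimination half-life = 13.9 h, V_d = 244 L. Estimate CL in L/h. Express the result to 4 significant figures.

12.17 L/h

k = ln2 / t½ = 0.693147 / 13.9 = 0.04987 h⁻¹
CL = k × Vd = 0.04987 × 244 = 12.17 L/h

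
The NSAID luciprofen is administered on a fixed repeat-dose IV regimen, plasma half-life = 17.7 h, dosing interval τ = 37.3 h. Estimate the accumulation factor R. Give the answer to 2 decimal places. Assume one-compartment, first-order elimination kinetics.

1.30

k = ln2 / t½ = 0.693147 / 17.7 = 0.03916 h⁻¹
e^(−kτ) = e^(−0.03916 × 37.3) = 0.2321
Accumulation ratio R = 1 / (1 − e^(−kτ)) = 1 / (1 − 0.2321) = 1.302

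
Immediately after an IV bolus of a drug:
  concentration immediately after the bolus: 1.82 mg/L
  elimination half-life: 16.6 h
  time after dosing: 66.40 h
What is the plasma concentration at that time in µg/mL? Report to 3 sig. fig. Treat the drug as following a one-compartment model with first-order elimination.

0.114 µg/mL

k = ln2 / t½ = 0.693147 / 16.6 = 0.04176 h⁻¹
t / t½ = 66.40 / 16.6 = 4 half-lives
C = C₀ × (1/2)^4 = 1.820 × 0.06250 = 0.1138 mg/L
(0.1138 mg/L = 0.1138 µg/mL)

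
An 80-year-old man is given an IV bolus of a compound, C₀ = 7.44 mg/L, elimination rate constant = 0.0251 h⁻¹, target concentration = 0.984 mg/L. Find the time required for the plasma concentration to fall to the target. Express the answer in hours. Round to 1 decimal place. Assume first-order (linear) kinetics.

80.6 h

t = ln(C₀ / C) / k = ln(7.440 / 0.984) / 0.02510
  = ln(7.561) / 0.02510 = 2.023 / 0.02510 = 80.60 h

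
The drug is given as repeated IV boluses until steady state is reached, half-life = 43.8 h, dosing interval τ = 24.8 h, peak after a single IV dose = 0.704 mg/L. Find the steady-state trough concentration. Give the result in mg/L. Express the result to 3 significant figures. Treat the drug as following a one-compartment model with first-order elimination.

k = ln2 / t½ = 0.693147 / 43.8 = 0.01583 h⁻¹
e^(−kτ) = e^(−0.01583 × 24.8) = 0.6753
Accumulation ratio R = 1 / (1 − e^(−kτ)) = 1 / (1 − 0.6753) = 3.080
Steady-state trough = C₀ × R × e^(−kτ) = 0.704 × 3.080 × 0.6753 = 1.464 mg/L

1.46 mg/L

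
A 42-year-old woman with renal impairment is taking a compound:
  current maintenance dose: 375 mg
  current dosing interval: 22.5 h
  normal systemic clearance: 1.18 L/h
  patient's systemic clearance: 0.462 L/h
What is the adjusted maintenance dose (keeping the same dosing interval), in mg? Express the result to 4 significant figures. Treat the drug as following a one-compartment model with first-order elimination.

146.8 mg

To keep the same average steady-state level, dosing rate must scale with clearance.
CL ratio = 0.462 / 1.18 = 0.3915
New dose (same interval) = 375 × 0.3915 = 146.8 mg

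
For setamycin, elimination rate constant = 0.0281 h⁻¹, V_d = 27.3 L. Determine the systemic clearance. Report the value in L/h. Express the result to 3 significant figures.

CL = k × Vd = 0.0281 × 27.3 = 0.7671 L/h

0.767 L/h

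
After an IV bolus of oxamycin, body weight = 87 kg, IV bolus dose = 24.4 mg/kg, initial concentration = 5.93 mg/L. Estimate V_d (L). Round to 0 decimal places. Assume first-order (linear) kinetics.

358 L

Dose = 24.4 × 87 = 2123 mg
Vd = Dose / C₀ = 2123 / 5.93 = 358.0 L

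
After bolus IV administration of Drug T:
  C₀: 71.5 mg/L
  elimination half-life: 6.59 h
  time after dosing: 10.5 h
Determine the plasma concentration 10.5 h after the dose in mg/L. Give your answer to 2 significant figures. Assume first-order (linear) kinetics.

24 mg/L

k = ln2 / t½ = 0.693147 / 6.59 = 0.1052 h⁻¹
C = C₀ · e^(−k·t) = 71.50 × e^(−0.1052 × 10.5)
  = 71.50 × 0.3313 = 23.69 mg/L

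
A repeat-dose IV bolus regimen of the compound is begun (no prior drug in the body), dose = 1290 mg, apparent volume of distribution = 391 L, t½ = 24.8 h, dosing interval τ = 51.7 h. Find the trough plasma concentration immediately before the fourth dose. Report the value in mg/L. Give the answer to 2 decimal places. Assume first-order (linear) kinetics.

1.00 mg/L

C₀ per dose = Dose / Vd = 1290 / 391 = 3.299 mg/L
k = ln2 / t½ = 0.693147 / 24.8 = 0.02795 h⁻¹
Fraction remaining after one interval: r = e^(−kτ) = e^(−0.02795 × 51.7) = 0.2357
Before dose 4, 3 doses have been given (aged 1τ, 2τ, 3τ).
C_trough = C₀ × (r + r² + … + r^3) = C₀ × r(1−r^3)/(1−r)
        = 3.299 × 0.2357 × (1 − 0.01309) / (1 − 0.2357) = 1.004 mg/L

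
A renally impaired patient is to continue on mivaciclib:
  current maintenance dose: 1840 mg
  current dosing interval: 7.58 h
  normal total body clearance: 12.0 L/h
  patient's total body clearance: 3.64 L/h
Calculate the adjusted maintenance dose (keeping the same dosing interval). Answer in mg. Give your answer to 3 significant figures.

To keep the same average steady-state level, dosing rate must scale with clearance.
CL ratio = 3.64 / 12.0 = 0.3033
New dose (same interval) = 1840 × 0.3033 = 558.1 mg

558 mg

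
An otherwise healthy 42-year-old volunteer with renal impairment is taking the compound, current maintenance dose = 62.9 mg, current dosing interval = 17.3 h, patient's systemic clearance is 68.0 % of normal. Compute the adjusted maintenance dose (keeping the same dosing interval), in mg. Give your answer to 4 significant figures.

To keep the same average steady-state level, dosing rate must scale with clearance.
CL ratio = 68.0 / 100 = 0.6800
New dose (same interval) = 62.9 × 0.6800 = 42.77 mg

42.77 mg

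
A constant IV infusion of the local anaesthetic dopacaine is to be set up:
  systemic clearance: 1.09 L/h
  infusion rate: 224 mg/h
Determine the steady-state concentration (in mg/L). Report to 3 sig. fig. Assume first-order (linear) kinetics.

206 mg/L

At steady state Css = R₀ / CL = 224 / 1.090 = 205.5 mg/L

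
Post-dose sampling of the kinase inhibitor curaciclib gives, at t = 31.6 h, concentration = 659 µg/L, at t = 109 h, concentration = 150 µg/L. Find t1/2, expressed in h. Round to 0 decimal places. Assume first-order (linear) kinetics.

k = ln(C₁/C₂) / (t₂ − t₁) = ln(659/150) / (109 − 31.6)
  = 1.480 / 77.40 = 0.01912 h⁻¹
t½ = ln2 / k = 0.693147 / 0.01912 = 36.25 h

36 h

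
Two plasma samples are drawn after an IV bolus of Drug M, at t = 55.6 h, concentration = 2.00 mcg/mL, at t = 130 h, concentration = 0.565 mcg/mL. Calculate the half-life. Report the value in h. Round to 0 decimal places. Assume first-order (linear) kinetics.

41 h

k = ln(C₁/C₂) / (t₂ − t₁) = ln(2.00/0.565) / (130 − 55.6)
  = 1.264 / 74.40 = 0.01699 h⁻¹
t½ = ln2 / k = 0.693147 / 0.01699 = 40.80 h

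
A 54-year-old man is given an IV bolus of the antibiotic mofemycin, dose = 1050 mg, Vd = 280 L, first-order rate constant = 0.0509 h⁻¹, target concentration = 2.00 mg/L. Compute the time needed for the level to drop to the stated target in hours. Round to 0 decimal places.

C₀ = Dose / Vd = 1050 / 280 = 3.750 mg/L
t = ln(C₀ / C) / k = ln(3.750 / 2.00) / 0.05090
  = ln(1.875) / 0.05090 = 0.6286 / 0.05090 = 12.35 h

12 h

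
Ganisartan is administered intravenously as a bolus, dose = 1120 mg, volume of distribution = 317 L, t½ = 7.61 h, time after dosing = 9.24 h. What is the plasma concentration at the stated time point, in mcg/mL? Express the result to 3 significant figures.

C₀ = Dose / Vd = 1120 / 317 = 3.533 mg/L
k = ln2 / t½ = 0.693147 / 7.61 = 0.09108 h⁻¹
C = C₀ · e^(−k·t) = 3.533 × e^(−0.09108 × 9.24)
  = 3.533 × 0.4310 = 1.523 mg/L
(1.523 mg/L = 1.523 mcg/mL)

1.52 mcg/mL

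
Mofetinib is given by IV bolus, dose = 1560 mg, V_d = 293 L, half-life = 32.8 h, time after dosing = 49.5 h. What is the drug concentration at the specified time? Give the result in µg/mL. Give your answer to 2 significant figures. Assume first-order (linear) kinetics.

1.9 µg/mL

C₀ = Dose / Vd = 1560 / 293 = 5.324 mg/L
k = ln2 / t½ = 0.693147 / 32.8 = 0.02113 h⁻¹
C = C₀ · e^(−k·t) = 5.324 × e^(−0.02113 × 49.5)
  = 5.324 × 0.3514 = 1.871 mg/L
(1.871 mg/L = 1.871 µg/mL)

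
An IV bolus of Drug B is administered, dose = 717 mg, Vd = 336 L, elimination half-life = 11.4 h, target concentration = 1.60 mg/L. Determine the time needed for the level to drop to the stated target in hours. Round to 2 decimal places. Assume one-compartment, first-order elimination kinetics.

C₀ = Dose / Vd = 717.0 / 336 = 2.134 mg/L
k = ln2 / t½ = 0.693147 / 11.4 = 0.06080 h⁻¹
t = ln(C₀ / C) / k = ln(2.134 / 1.60) / 0.06080
  = ln(1.334) / 0.06080 = 0.2882 / 0.06080 = 4.740 h

4.74 h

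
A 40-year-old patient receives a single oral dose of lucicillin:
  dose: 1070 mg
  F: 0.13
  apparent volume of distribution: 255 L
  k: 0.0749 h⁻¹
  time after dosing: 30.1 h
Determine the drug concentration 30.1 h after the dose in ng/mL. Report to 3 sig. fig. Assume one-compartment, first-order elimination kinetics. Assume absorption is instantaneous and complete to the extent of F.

57.2 ng/mL

Amount reaching circulation = F × Dose = 0.13 × 1070 = 139.1 mg
C₀ = F·Dose / Vd = 139.1 / 255 = 0.5455 mg/L
C = C₀ · e^(−k·t) = 0.5455 × e^(−0.07490 × 30.1)
  = 0.5455 × 0.1049 = 0.05722 mg/L
Convert: 0.05722 mg/L × 1000 = 57.22 ng/mL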